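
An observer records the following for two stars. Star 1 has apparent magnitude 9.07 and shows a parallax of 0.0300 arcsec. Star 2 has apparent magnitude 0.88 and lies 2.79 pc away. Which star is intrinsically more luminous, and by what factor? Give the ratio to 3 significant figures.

Star 1: d = 1/p = 1/0.0300″ = 33.33 pc
Star 1: M = m − 5 log₁₀ d + 5 = 9.07 − 5·1.5229 + 5 = 6.456
Star 2: M = m − 5 log₁₀ d + 5 = 0.88 − 5·0.4456 + 5 = 3.652
ΔM = M_1 − M_2 = 6.456 − (3.652) = 2.804; smaller M is more luminous → Star 2.
L ratio = 10^(0.4 |ΔM|) = 10^1.121 = 13.23

Star 2 is more luminous, by a factor of 13.2.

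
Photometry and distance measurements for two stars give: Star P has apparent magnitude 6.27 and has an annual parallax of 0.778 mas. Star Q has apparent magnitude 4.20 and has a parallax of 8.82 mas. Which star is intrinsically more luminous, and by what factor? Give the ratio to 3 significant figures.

Star P is more luminous, by a factor of 19.1.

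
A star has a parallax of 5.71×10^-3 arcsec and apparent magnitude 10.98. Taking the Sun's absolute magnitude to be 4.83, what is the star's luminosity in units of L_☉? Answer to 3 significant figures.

d = 1/p = 1/5.71×10^-3″ = 175.1 pc
M = m − 5 log₁₀ d + 5 = 10.98 − 5·2.2434 + 5 = 4.763
M − M_☉ = 4.763 − 4.83 = -0.067
L/L_☉ = 10^(−0.4 × -0.067) = 1.063

L/L_☉ ≈ 1.06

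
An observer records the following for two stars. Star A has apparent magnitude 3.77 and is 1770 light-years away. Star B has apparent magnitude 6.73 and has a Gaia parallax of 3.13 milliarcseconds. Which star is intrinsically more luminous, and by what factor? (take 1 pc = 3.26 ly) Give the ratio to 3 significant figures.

Star A is more luminous, by a factor of 44.1.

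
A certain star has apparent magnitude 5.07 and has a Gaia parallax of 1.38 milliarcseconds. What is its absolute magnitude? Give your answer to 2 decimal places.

M ≈ -4.23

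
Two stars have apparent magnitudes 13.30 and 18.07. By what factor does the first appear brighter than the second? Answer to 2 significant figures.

Magnitude difference = -4.77
Flux ratio = 10^(−0.4 Δm) = 10^(−0.4 × -4.77) = 10^1.908 = 80.91

81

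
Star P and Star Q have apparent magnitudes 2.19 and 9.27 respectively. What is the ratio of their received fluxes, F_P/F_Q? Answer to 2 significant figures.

F_P/F_Q ≈ 680

Δm = 2.19 − (9.27) = -7.08
Flux ratio = 10^(−0.4 Δm) = 10^(−0.4 × -7.08) = 10^2.832 = 679.2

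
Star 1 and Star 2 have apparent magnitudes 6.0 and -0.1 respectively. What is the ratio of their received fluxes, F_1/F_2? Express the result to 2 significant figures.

F_1/F_2 ≈ 3.6×10^-3

Δm = 6.0 − (-0.1) = 6.1
Flux ratio = 10^(−0.4 Δm) = 10^(−0.4 × 6.1) = 10^-2.440 = 3.631×10^-3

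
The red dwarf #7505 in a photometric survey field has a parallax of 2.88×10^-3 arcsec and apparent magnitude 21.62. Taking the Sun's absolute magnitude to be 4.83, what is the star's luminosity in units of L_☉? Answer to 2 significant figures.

L/L_☉ ≈ 2.3×10^-4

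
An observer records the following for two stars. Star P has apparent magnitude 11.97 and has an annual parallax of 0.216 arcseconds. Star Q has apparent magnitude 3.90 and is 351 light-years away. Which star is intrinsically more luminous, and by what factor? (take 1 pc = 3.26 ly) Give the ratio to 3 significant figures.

Star Q is more luminous, by a factor of 914000.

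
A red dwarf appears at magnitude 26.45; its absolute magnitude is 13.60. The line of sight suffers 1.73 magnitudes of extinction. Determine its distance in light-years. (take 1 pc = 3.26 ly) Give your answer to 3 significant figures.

m − M = 5 log₁₀(d/10 pc) + A  ⇒  26.45 − (13.60) − 1.73 = 5 log₁₀(d/10)
11.120 = 5 log₁₀(d/10)
log₁₀ d = (m − M − A)/5 + 1 = 3.2240
d = 10^3.2240 = 1675 pc
= 5460 ly

d ≈ 5460 ly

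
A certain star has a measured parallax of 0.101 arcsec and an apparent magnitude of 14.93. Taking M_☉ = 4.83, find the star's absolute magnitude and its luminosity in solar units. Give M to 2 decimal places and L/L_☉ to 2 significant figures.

M ≈ 14.95; L/L_☉ ≈ 8.9×10^-5

d = 1/p = 1/0.101″ = 9.901 pc
M = m − 5 log₁₀ d + 5 = 14.93 − 5·0.9957 + 5 = 14.952
M − M_☉ = 14.952 − 4.83 = 10.122
L/L_☉ = 10^(−0.4 × 10.122) = 8.940×10^-5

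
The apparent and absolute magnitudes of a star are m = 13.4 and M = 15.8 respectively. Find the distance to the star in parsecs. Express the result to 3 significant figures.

d ≈ 3.31 pc

Distance modulus: m − M = 13.4 − (15.8) = -2.400
m − M = 5 log₁₀ d − 5
log₁₀ d = (m − M)/5 + 1 = 0.5200
d = 10^0.5200 = 3.311 pc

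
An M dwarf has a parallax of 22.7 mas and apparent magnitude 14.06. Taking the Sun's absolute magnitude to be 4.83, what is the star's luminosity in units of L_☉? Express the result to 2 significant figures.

L/L_☉ ≈ 3.9×10^-3

d = 1/p = 1000/22.7 mas = 44.05 pc
M = m − 5 log₁₀ d + 5 = 14.06 − 5·1.6440 + 5 = 10.840
M − M_☉ = 10.840 − 4.83 = 6.010
L/L_☉ = 10^(−0.4 × 6.010) = 3.944×10^-3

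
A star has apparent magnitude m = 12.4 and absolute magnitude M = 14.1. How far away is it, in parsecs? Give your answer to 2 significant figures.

Distance modulus: m − M = 12.4 − (14.1) = -1.700
m − M = 5 log₁₀ d − 5
log₁₀ d = (m − M)/5 + 1 = 0.6600
d = 10^0.6600 = 4.571 pc

d ≈ 4.6 pc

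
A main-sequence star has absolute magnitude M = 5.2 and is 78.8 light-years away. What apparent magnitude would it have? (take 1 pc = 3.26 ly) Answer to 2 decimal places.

d = 78.8 ly / 3.26 = 24.17 pc
m = M + 5 log₁₀ d − 5 = 5.2 + 5·1.3833 − 5 = 7.117

m ≈ 7.12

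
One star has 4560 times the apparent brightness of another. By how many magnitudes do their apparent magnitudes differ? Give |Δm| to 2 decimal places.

|Δm| ≈ 9.15

Pogson: Δm = −2.5 log₁₀(ratio) = −2.5 log₁₀(4560) = −2.5 × 3.6590 = -9.147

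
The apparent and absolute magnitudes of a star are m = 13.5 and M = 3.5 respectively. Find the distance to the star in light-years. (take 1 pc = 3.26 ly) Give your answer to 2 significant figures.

d ≈ 3300 ly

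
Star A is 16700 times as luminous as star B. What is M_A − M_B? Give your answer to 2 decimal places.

Pogson: ΔM = −2.5 log₁₀(ratio) = −2.5 log₁₀(16700) = −2.5 × 4.2227 = -10.557
Star A is brighter, so it has the smaller magnitude: the difference is negative.

M_A − M_B ≈ -10.56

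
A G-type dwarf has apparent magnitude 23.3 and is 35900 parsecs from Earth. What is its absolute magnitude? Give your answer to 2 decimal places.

M ≈ 5.52

5 log₁₀(d/10 pc) = 5 log₁₀(35900) − 5 = 17.775
M = m − 5 log₁₀(d/10) = 23.3 − 17.775 = 5.525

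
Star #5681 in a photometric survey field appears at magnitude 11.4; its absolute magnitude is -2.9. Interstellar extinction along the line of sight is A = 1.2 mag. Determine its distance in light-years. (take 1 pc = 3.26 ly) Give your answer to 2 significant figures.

d ≈ 14000 ly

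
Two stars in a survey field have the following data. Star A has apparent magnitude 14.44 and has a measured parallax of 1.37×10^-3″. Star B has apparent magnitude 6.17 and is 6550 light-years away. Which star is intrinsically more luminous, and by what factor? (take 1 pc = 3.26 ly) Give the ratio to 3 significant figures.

Star B is more luminous, by a factor of 15400.

Star A: d = 1/p = 1/1.37×10^-3″ = 729.9 pc
Star A: M = m − 5 log₁₀ d + 5 = 14.44 − 5·2.8633 + 5 = 5.124
Star B: d = 6550 ly / 3.26 = 2009 pc
Star B: M = m − 5 log₁₀ d + 5 = 6.17 − 5·3.3030 + 5 = -5.345
ΔM = M_A − M_B = 5.124 − (-5.345) = 10.469; smaller M is more luminous → Star B.
L ratio = 10^(0.4 |ΔM|) = 10^4.187 = 15400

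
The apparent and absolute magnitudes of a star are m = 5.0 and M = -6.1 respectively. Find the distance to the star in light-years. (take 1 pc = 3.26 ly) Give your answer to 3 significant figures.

μ = m − M = 11.100
m − M = 5 log₁₀ d − 5
log₁₀ d = (m − M)/5 + 1 = 3.2200
d = 10^3.2200 = 1660 pc
= 5410 ly

d ≈ 5410 ly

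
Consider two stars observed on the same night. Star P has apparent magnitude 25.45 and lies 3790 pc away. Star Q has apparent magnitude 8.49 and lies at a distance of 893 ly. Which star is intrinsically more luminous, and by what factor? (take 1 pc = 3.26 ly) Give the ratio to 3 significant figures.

Star P: M = m − 5 log₁₀ d + 5 = 25.45 − 5·3.5786 + 5 = 12.557
Star Q: d = 893 ly / 3.26 = 273.9 pc
Star Q: M = m − 5 log₁₀ d + 5 = 8.49 − 5·2.4376 + 5 = 1.302
ΔM = M_P − M_Q = 12.557 − (1.302) = 11.255; smaller M is more luminous → Star Q.
L ratio = 10^(0.4 |ΔM|) = 10^4.502 = 31770

Star Q is more luminous, by a factor of 31800.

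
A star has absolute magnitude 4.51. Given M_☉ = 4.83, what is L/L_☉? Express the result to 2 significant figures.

M − M_☉ = 4.51 − 4.83 = -0.320
L/L_☉ = 10^(−0.4 (M − M_☉)) = 10^0.128 = 1.343

L/L_☉ ≈ 1.3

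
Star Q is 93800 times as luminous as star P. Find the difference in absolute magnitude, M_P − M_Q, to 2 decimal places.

Pogson: ΔM = −2.5 log₁₀(ratio) = −2.5 log₁₀(93800) = −2.5 × 4.9722 = -12.431
Star Q is brighter so has the smaller magnitude: M_P − M_Q is positive.

M_P − M_Q ≈ 12.43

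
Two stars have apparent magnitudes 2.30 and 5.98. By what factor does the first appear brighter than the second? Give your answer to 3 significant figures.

Δm = 2.30 − (5.98) = -3.68
Flux ratio = 10^(−0.4 Δm) = 10^(−0.4 × -3.68) = 10^1.472 = 29.65

29.6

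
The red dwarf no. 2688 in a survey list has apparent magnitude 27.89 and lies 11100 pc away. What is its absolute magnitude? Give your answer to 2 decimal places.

M ≈ 12.66

5 log₁₀(d/10 pc) = 5 log₁₀(11100) − 5 = 15.227
M = m − 5 log₁₀(d/10) = 27.89 − 15.227 = 12.663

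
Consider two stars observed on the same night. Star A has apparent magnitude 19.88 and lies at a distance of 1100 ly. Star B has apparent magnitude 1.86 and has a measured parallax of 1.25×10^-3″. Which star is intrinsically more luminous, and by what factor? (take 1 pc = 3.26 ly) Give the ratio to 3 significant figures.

Star B is more luminous, by a factor of 9.07×10^7.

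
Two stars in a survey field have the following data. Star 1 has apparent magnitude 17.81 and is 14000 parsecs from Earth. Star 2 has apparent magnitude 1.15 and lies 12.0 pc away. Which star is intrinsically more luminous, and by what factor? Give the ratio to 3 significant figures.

Star 1: M = m − 5 log₁₀ d + 5 = 17.81 − 5·4.1461 + 5 = 2.079
Star 2: M = m − 5 log₁₀ d + 5 = 1.15 − 5·1.0792 + 5 = 0.754
ΔM = M_1 − M_2 = 2.079 − (0.754) = 1.325; smaller M is more luminous → Star 2.
L ratio = 10^(0.4 |ΔM|) = 10^0.530 = 3.389

Star 2 is more luminous, by a factor of 3.39.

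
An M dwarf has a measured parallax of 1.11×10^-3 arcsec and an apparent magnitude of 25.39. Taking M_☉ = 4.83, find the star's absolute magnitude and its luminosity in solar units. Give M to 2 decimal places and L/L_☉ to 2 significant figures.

d = 1/p = 1/1.11×10^-3″ = 900.9 pc
M = m − 5 log₁₀ d + 5 = 25.39 − 5·2.9547 + 5 = 15.617
M − M_☉ = 15.617 − 4.83 = 10.787
L/L_☉ = 10^(−0.4 × 10.787) = 4.846×10^-5

M ≈ 15.62; L/L_☉ ≈ 4.8×10^-5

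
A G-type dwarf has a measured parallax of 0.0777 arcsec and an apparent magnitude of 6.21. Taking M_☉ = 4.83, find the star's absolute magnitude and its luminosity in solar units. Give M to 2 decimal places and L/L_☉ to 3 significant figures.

M ≈ 5.66; L/L_☉ ≈ 0.465

d = 1/p = 1/0.0777″ = 12.87 pc
M = m − 5 log₁₀ d + 5 = 6.21 − 5·1.1096 + 5 = 5.662
M − M_☉ = 5.662 − 4.83 = 0.832
L/L_☉ = 10^(−0.4 × 0.832) = 0.4647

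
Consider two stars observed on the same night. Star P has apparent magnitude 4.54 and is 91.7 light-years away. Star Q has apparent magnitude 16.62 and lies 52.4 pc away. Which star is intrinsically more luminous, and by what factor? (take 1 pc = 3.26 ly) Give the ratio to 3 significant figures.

Star P is more luminous, by a factor of 19600.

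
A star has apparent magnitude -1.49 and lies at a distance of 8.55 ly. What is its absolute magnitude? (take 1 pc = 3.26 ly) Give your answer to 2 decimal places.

M ≈ 1.42

d = 8.55 ly / 3.26 = 2.623 pc
5 log₁₀(d/10 pc) = 5 log₁₀(2.623) − 5 = -2.906
M = m − 5 log₁₀(d/10) = -1.49 + 2.906 = 1.416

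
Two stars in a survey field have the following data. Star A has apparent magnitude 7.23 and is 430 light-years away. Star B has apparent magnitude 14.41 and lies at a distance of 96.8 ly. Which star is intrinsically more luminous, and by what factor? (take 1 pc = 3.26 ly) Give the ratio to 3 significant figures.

Star A is more luminous, by a factor of 14700.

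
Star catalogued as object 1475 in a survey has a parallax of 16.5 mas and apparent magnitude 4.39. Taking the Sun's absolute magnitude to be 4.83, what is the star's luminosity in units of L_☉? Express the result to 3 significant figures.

d = 1/p = 1000/16.5 mas = 60.61 pc
M = m − 5 log₁₀ d + 5 = 4.39 − 5·1.7825 + 5 = 0.477
M − M_☉ = 0.477 − 4.83 = -4.353
L/L_☉ = 10^(−0.4 × -4.353) = 55.08

L/L_☉ ≈ 55.1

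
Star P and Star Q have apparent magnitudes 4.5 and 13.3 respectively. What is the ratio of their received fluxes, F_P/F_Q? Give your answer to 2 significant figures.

F_P/F_Q ≈ 3300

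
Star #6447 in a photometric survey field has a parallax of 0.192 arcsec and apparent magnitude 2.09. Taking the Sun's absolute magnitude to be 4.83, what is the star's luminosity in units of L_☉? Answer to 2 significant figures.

d = 1/p = 1/0.192″ = 5.208 pc
M = m − 5 log₁₀ d + 5 = 2.09 − 5·0.7167 + 5 = 3.507
M − M_☉ = 3.507 − 4.83 = -1.323
L/L_☉ = 10^(−0.4 × -1.323) = 3.384

L/L_☉ ≈ 3.4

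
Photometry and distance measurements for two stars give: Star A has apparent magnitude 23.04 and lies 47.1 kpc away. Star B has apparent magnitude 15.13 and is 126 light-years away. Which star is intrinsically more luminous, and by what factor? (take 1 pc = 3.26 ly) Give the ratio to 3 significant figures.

Star A: d = 47.1 kpc = 47100 pc
Star A: M = m − 5 log₁₀ d + 5 = 23.04 − 5·4.6730 + 5 = 4.675
Star B: d = 126 ly / 3.26 = 38.65 pc
Star B: M = m − 5 log₁₀ d + 5 = 15.13 − 5·1.5872 + 5 = 12.194
ΔM = M_A − M_B = 4.675 − (12.194) = -7.519; smaller M is more luminous → Star A.
L ratio = 10^(0.4 |ΔM|) = 10^3.008 = 1018

Star A is more luminous, by a factor of 1020.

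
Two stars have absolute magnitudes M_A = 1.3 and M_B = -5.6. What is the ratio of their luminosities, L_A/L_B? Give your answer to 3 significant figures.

L_A/L_B ≈ 1.74×10^-3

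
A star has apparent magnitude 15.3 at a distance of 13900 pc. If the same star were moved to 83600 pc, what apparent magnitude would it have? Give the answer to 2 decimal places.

m ≈ 19.20

Flux ∝ 1/d², so Δm = 5 log₁₀(d₂/d₁) = 5 log₁₀(83600/13900) = 3.896
m₂ = m₁ + Δm = 15.3 + (3.896) = 19.196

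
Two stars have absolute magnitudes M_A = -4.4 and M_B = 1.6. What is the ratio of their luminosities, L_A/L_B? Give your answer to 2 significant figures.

ΔM = M_A − M_B = -6.0
L_A/L_B = 10^(−0.4 ΔM) = 10^2.400 = 251.2

L_A/L_B ≈ 250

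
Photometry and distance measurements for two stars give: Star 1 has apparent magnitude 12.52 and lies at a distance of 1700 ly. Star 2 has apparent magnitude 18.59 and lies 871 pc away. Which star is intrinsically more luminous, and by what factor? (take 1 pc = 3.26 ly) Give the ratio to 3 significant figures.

Star 1 is more luminous, by a factor of 96.0.

Star 1: d = 1700 ly / 3.26 = 521.5 pc
Star 1: M = m − 5 log₁₀ d + 5 = 12.52 − 5·2.7172 + 5 = 3.934
Star 2: M = m − 5 log₁₀ d + 5 = 18.59 − 5·2.9400 + 5 = 8.890
ΔM = M_1 − M_2 = 3.934 − (8.890) = -4.956; smaller M is more luminous → Star 1.
L ratio = 10^(0.4 |ΔM|) = 10^1.982 = 96.03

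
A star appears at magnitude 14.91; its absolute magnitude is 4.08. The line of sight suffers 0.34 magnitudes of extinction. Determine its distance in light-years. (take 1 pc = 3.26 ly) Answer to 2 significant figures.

m − M = 5 log₁₀(d/10 pc) + A  ⇒  14.91 − (4.08) − 0.34 = 5 log₁₀(d/10)
10.490 = 5 log₁₀(d/10)
log₁₀ d = (m − M − A)/5 + 1 = 3.0980
d = 10^3.0980 = 1253 pc
= 4085 ly

d ≈ 4100 ly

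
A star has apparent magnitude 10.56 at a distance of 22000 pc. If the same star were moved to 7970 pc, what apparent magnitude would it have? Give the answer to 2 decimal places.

Flux ∝ 1/d², so Δm = 5 log₁₀(d₂/d₁) = 5 log₁₀(7970/22000) = -2.205
m₂ = m₁ + Δm = 10.56 + (-2.205) = 8.355

m ≈ 8.36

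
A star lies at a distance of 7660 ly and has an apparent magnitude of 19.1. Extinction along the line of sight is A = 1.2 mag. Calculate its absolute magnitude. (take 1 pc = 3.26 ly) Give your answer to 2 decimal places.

M ≈ 6.04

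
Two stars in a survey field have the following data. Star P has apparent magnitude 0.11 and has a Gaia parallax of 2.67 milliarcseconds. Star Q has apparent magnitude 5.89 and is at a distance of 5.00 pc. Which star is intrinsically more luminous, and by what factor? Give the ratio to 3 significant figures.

Star P: p = 2.67 mas = 2.67×10^-3″ → d = 1/p = 374.5 pc
Star P: M = m − 5 log₁₀ d + 5 = 0.11 − 5·2.5735 + 5 = -7.757
Star Q: M = m − 5 log₁₀ d + 5 = 5.89 − 5·0.6990 + 5 = 7.395
ΔM = M_P − M_Q = -7.757 − (7.395) = -15.153; smaller M is more luminous → Star P.
L ratio = 10^(0.4 |ΔM|) = 10^6.061 = 1.151×10^6

Star P is more luminous, by a factor of 1.15×10^6.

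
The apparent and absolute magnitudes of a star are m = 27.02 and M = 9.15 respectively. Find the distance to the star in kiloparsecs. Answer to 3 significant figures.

Distance modulus: m − M = 27.02 − (9.15) = 17.870
m − M = 5 log₁₀ d − 5
log₁₀ d = (m − M)/5 + 1 = 4.5740
d = 10^4.5740 = 37500 pc
= 37.50 kpc

d ≈ 37.5 kpc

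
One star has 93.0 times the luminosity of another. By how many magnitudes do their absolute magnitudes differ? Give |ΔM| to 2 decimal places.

|ΔM| ≈ 4.92

Pogson: ΔM = −2.5 log₁₀(ratio) = −2.5 log₁₀(93.0) = −2.5 × 1.9685 = -4.921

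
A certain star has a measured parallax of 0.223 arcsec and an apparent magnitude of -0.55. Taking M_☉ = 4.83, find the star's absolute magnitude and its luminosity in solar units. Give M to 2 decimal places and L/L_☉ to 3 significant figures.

d = 1/p = 1/0.223″ = 4.484 pc
M = m − 5 log₁₀ d + 5 = -0.55 − 5·0.6517 + 5 = 1.192
M − M_☉ = 1.192 − 4.83 = -3.638
L/L_☉ = 10^(−0.4 × -3.638) = 28.54

M ≈ 1.19; L/L_☉ ≈ 28.5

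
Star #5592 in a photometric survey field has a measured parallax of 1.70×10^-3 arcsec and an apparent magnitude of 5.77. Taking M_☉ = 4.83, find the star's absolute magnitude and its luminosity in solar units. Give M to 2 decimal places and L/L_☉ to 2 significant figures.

d = 1/p = 1/1.70×10^-3″ = 588.2 pc
M = m − 5 log₁₀ d + 5 = 5.77 − 5·2.7696 + 5 = -3.078
M − M_☉ = -3.078 − 4.83 = -7.908
L/L_☉ = 10^(−0.4 × -7.908) = 1456

M ≈ -3.08; L/L_☉ ≈ 1500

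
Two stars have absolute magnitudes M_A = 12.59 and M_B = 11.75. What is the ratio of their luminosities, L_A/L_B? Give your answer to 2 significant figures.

L_A/L_B ≈ 0.46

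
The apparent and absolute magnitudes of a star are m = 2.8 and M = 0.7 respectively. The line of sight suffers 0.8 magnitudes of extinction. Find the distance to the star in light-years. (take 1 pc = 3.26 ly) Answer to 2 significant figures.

d ≈ 59 ly

m − M = 5 log₁₀(d/10 pc) + A  ⇒  2.8 − (0.7) − 0.8 = 5 log₁₀(d/10)
1.300 = 5 log₁₀(d/10)
log₁₀ d = (m − M − A)/5 + 1 = 1.2600
d = 10^1.2600 = 18.20 pc
= 59.32 ly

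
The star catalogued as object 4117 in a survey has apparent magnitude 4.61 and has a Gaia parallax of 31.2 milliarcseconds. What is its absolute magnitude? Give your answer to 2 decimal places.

p = 31.2 mas = 0.0312″ → d = 1/p = 32.05 pc
5 log₁₀(d/10 pc) = 5 log₁₀(32.05) − 5 = 2.529
M = m − 5 log₁₀(d/10) = 4.61 − 2.529 = 2.081

M ≈ 2.08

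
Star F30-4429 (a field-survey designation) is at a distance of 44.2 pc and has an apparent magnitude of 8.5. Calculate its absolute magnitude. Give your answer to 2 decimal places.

M ≈ 5.27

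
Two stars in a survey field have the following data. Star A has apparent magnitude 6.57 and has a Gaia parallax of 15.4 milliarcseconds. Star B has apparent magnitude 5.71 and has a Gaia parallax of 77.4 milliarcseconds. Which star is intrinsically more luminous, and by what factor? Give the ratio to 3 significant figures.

Star A: p = 15.4 mas = 0.0154″ → d = 1/p = 64.94 pc
Star A: M = m − 5 log₁₀ d + 5 = 6.57 − 5·1.8125 + 5 = 2.508
Star B: p = 77.4 mas = 0.0774″ → d = 1/p = 12.92 pc
Star B: M = m − 5 log₁₀ d + 5 = 5.71 − 5·1.1113 + 5 = 5.154
ΔM = M_A − M_B = 2.508 − (5.154) = -2.646; smaller M is more luminous → Star A.
L ratio = 10^(0.4 |ΔM|) = 10^1.058 = 11.44

Star A is more luminous, by a factor of 11.4.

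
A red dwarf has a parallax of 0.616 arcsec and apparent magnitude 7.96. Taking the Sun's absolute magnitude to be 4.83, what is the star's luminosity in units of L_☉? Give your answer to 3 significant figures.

L/L_☉ ≈ 1.48×10^-3

d = 1/p = 1/0.616″ = 1.623 pc
M = m − 5 log₁₀ d + 5 = 7.96 − 5·0.2104 + 5 = 11.908
M − M_☉ = 11.908 − 4.83 = 7.078
L/L_☉ = 10^(−0.4 × 7.078) = 1.475×10^-3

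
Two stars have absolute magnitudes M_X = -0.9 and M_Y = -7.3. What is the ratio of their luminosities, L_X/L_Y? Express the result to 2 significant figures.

ΔM = M_X − M_Y = 6.4
L_X/L_Y = 10^(−0.4 ΔM) = 10^-2.560 = 2.754×10^-3

L_X/L_Y ≈ 2.8×10^-3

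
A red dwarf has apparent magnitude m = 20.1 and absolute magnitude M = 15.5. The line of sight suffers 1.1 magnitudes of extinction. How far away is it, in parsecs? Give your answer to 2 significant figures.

m − M = 5 log₁₀(d/10 pc) + A  ⇒  20.1 − (15.5) − 1.1 = 5 log₁₀(d/10)
3.500 = 5 log₁₀(d/10)
log₁₀ d = (m − M − A)/5 + 1 = 1.7000
d = 10^1.7000 = 50.12 pc

d ≈ 50 pc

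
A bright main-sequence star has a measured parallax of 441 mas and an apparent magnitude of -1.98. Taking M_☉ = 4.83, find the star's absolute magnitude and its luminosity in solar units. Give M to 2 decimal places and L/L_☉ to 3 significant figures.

M ≈ 1.24; L/L_☉ ≈ 27.2

d = 1/p = 1000/441 mas = 2.268 pc
M = m − 5 log₁₀ d + 5 = -1.98 − 5·0.3556 + 5 = 1.242
M − M_☉ = 1.242 − 4.83 = -3.588
L/L_☉ = 10^(−0.4 × -3.588) = 27.23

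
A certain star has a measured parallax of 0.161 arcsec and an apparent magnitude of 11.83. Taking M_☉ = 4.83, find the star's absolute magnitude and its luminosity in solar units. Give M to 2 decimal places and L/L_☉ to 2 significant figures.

M ≈ 12.86; L/L_☉ ≈ 6.1×10^-4

d = 1/p = 1/0.161″ = 6.211 pc
M = m − 5 log₁₀ d + 5 = 11.83 − 5·0.7932 + 5 = 12.864
M − M_☉ = 12.864 − 4.83 = 8.034
L/L_☉ = 10^(−0.4 × 8.034) = 6.114×10^-4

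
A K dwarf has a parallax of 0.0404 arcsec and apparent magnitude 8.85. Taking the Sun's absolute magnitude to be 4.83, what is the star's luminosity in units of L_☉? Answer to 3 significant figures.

L/L_☉ ≈ 0.151

d = 1/p = 1/0.0404″ = 24.75 pc
M = m − 5 log₁₀ d + 5 = 8.85 − 5·1.3936 + 5 = 6.882
M − M_☉ = 6.882 − 4.83 = 2.052
L/L_☉ = 10^(−0.4 × 2.052) = 0.1511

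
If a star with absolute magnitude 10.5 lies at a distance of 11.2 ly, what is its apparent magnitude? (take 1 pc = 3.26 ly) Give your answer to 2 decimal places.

d = 11.2 ly / 3.26 = 3.436 pc
m = M + 5 log₁₀ d − 5 = 10.5 + 5·0.5360 − 5 = 8.180

m ≈ 8.18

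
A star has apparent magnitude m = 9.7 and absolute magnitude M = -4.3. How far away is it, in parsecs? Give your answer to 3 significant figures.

d ≈ 6310 pc

μ = m − M = 14.000
m − M = 5 log₁₀ d − 5
log₁₀ d = (m − M)/5 + 1 = 3.8000
d = 10^3.8000 = 6310 pc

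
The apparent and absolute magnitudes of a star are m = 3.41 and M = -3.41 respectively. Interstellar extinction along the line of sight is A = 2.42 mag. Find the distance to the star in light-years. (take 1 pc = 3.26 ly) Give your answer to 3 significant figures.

m − M = 5 log₁₀(d/10 pc) + A  ⇒  3.41 − (-3.41) − 2.42 = 5 log₁₀(d/10)
4.400 = 5 log₁₀(d/10)
log₁₀ d = (m − M − A)/5 + 1 = 1.8800
d = 10^1.8800 = 75.86 pc
= 247.3 ly

d ≈ 247 ly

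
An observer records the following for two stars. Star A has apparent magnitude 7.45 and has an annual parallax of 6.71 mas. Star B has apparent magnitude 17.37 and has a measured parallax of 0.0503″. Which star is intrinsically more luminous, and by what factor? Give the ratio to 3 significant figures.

Star A: p = 6.71 mas = 6.71×10^-3″ → d = 1/p = 149.0 pc
Star A: M = m − 5 log₁₀ d + 5 = 7.45 − 5·2.1733 + 5 = 1.584
Star B: d = 1/p = 1/0.0503″ = 19.88 pc
Star B: M = m − 5 log₁₀ d + 5 = 17.37 − 5·1.2984 + 5 = 15.878
ΔM = M_A − M_B = 1.584 − (15.878) = -14.294; smaller M is more luminous → Star A.
L ratio = 10^(0.4 |ΔM|) = 10^5.718 = 522000

Star A is more luminous, by a factor of 522000.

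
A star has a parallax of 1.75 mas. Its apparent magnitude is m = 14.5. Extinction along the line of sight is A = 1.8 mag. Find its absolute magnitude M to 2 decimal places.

M ≈ 3.92

p = 1.75 mas = 1.75×10^-3″ → d = 1/p = 571.4 pc
5 log₁₀(d/10 pc) = 5 log₁₀(571.4) − 5 = 8.785
M = m − 5 log₁₀(d/10) − A = 14.5 − 8.785 − 1.8 = 3.915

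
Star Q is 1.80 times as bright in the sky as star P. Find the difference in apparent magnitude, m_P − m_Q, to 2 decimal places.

m_P − m_Q ≈ 0.64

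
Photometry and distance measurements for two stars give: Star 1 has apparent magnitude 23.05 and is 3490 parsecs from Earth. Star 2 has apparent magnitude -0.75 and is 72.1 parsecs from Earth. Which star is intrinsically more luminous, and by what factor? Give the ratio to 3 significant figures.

Star 1: M = m − 5 log₁₀ d + 5 = 23.05 − 5·3.5428 + 5 = 10.336
Star 2: M = m − 5 log₁₀ d + 5 = -0.75 − 5·1.8579 + 5 = -5.040
ΔM = M_1 − M_2 = 10.336 − (-5.040) = 15.376; smaller M is more luminous → Star 2.
L ratio = 10^(0.4 |ΔM|) = 10^6.150 = 1.413×10^6

Star 2 is more luminous, by a factor of 1.41×10^6.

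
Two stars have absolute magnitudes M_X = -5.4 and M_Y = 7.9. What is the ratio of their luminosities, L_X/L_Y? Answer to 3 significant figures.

L_X/L_Y ≈ 209000

ΔM = M_X − M_Y = -13.3
L_X/L_Y = 10^(−0.4 ΔM) = 10^5.320 = 208900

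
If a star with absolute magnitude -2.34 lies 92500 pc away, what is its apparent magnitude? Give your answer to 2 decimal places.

m = M + 5 log₁₀ d − 5 = -2.34 + 5·4.9661 − 5 = 17.491

m ≈ 17.49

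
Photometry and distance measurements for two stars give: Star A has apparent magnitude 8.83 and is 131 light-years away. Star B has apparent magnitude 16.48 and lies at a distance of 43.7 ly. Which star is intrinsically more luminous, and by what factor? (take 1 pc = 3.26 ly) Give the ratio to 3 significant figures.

Star A is more luminous, by a factor of 10300.

Star A: d = 131 ly / 3.26 = 40.18 pc
Star A: M = m − 5 log₁₀ d + 5 = 8.83 − 5·1.6041 + 5 = 5.810
Star B: d = 43.7 ly / 3.26 = 13.40 pc
Star B: M = m − 5 log₁₀ d + 5 = 16.48 − 5·1.1273 + 5 = 15.844
ΔM = M_A − M_B = 5.810 − (15.844) = -10.034; smaller M is more luminous → Star A.
L ratio = 10^(0.4 |ΔM|) = 10^4.014 = 10320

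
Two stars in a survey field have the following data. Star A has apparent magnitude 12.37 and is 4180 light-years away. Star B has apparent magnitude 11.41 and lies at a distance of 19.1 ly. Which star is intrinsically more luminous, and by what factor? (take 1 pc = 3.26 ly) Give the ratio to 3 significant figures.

Star A is more luminous, by a factor of 19800.

Star A: d = 4180 ly / 3.26 = 1282 pc
Star A: M = m − 5 log₁₀ d + 5 = 12.37 − 5·3.1080 + 5 = 1.830
Star B: d = 19.1 ly / 3.26 = 5.859 pc
Star B: M = m − 5 log₁₀ d + 5 = 11.41 − 5·0.7678 + 5 = 12.571
ΔM = M_A − M_B = 1.830 − (12.571) = -10.741; smaller M is more luminous → Star A.
L ratio = 10^(0.4 |ΔM|) = 10^4.296 = 19780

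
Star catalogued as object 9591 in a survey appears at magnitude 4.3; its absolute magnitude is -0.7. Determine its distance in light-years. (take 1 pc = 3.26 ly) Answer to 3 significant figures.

μ = m − M = 5.000
m − M = 5 log₁₀ d − 5
log₁₀ d = (m − M)/5 + 1 = 2.0000
d = 10^2.0000 = 100.0 pc
= 326.0 ly

d ≈ 326 ly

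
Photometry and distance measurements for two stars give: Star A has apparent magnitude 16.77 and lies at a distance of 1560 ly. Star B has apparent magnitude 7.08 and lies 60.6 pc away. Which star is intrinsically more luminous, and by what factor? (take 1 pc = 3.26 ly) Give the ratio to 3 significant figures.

Star A: d = 1560 ly / 3.26 = 478.5 pc
Star A: M = m − 5 log₁₀ d + 5 = 16.77 − 5·2.6799 + 5 = 8.370
Star B: M = m − 5 log₁₀ d + 5 = 7.08 − 5·1.7825 + 5 = 3.168
ΔM = M_A − M_B = 8.370 − (3.168) = 5.203; smaller M is more luminous → Star B.
L ratio = 10^(0.4 |ΔM|) = 10^2.081 = 120.5

Star B is more luminous, by a factor of 121.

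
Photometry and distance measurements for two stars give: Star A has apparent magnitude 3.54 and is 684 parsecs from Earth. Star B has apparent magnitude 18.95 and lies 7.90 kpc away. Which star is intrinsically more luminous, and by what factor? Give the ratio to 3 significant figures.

Star A is more luminous, by a factor of 10900.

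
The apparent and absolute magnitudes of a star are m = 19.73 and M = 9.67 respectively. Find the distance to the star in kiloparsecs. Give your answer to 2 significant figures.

d ≈ 1.0 kpc

μ = m − M = 10.060
m − M = 5 log₁₀ d − 5
log₁₀ d = (m − M)/5 + 1 = 3.0120
d = 10^3.0120 = 1028 pc
= 1.028 kpc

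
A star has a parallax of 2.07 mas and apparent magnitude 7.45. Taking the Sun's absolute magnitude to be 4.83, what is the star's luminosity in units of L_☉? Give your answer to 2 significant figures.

L/L_☉ ≈ 210

d = 1/p = 1000/2.07 mas = 483.1 pc
M = m − 5 log₁₀ d + 5 = 7.45 − 5·2.6840 + 5 = -0.970
M − M_☉ = -0.970 − 4.83 = -5.800
L/L_☉ = 10^(−0.4 × -5.800) = 209.0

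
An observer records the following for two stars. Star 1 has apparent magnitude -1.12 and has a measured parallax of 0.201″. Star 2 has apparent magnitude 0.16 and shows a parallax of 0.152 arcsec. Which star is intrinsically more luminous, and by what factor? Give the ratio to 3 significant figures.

Star 1 is more luminous, by a factor of 1.86.

Star 1: d = 1/p = 1/0.201″ = 4.975 pc
Star 1: M = m − 5 log₁₀ d + 5 = -1.12 − 5·0.6968 + 5 = 0.396
Star 2: d = 1/p = 1/0.152″ = 6.579 pc
Star 2: M = m − 5 log₁₀ d + 5 = 0.16 − 5·0.8182 + 5 = 1.069
ΔM = M_1 − M_2 = 0.396 − (1.069) = -0.673; smaller M is more luminous → Star 1.
L ratio = 10^(0.4 |ΔM|) = 10^0.269 = 1.859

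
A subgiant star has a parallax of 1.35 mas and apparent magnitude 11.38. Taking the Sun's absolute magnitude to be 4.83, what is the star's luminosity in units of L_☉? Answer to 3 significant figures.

L/L_☉ ≈ 13.2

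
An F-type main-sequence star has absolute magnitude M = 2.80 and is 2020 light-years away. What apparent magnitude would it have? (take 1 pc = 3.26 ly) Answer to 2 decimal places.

m ≈ 11.76

d = 2020 ly / 3.26 = 619.6 pc
m = M + 5 log₁₀ d − 5 = 2.80 + 5·2.7921 − 5 = 11.761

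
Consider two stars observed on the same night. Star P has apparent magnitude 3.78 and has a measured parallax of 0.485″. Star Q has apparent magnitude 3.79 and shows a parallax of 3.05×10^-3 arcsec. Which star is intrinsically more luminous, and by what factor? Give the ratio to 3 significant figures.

Star P: d = 1/p = 1/0.485″ = 2.062 pc
Star P: M = m − 5 log₁₀ d + 5 = 3.78 − 5·0.3143 + 5 = 7.209
Star Q: d = 1/p = 1/3.05×10^-3″ = 327.9 pc
Star Q: M = m − 5 log₁₀ d + 5 = 3.79 − 5·2.5157 + 5 = -3.789
ΔM = M_P − M_Q = 7.209 − (-3.789) = 10.997; smaller M is more luminous → Star Q.
L ratio = 10^(0.4 |ΔM|) = 10^4.399 = 25050

Star Q is more luminous, by a factor of 25100.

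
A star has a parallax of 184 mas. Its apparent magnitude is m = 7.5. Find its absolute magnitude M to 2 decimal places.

p = 184 mas = 0.184″ → d = 1/p = 5.435 pc
5 log₁₀(d/10 pc) = 5 log₁₀(5.435) − 5 = -1.324
M = m − 5 log₁₀(d/10) = 7.5 + 1.324 = 8.824

M ≈ 8.82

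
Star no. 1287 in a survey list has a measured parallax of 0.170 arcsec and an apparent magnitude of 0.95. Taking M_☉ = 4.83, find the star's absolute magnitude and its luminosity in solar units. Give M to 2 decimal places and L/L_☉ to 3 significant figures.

M ≈ 2.10; L/L_☉ ≈ 12.3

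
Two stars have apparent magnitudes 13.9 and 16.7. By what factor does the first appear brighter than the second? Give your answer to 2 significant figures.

13

Magnitude difference = -2.8
Flux ratio = 10^(−0.4 Δm) = 10^(−0.4 × -2.8) = 10^1.120 = 13.18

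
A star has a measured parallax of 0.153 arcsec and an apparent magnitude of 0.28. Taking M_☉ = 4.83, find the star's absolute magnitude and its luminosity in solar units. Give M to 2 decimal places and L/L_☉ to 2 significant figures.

M ≈ 1.20; L/L_☉ ≈ 28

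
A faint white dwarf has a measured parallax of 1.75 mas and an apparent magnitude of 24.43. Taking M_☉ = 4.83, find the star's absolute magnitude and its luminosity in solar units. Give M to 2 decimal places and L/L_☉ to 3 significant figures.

M ≈ 15.65; L/L_☉ ≈ 4.72×10^-5

d = 1/p = 1000/1.75 mas = 571.4 pc
M = m − 5 log₁₀ d + 5 = 24.43 − 5·2.7570 + 5 = 15.645
M − M_☉ = 15.645 − 4.83 = 10.815
L/L_☉ = 10^(−0.4 × 10.815) = 4.720×10^-5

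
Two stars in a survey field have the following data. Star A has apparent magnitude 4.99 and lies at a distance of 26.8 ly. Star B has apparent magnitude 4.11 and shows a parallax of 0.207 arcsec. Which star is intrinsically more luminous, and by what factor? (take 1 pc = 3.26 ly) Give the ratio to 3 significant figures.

Star A is more luminous, by a factor of 1.29.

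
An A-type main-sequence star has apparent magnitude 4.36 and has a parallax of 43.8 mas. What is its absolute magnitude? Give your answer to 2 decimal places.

p = 43.8 mas = 0.0438″ → d = 1/p = 22.83 pc
5 log₁₀(d/10 pc) = 5 log₁₀(22.83) − 5 = 1.793
M = m − 5 log₁₀(d/10) = 4.36 − 1.793 = 2.567

M ≈ 2.57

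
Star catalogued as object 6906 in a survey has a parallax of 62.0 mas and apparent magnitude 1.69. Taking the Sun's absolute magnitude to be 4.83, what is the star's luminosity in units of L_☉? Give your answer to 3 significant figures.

d = 1/p = 1000/62.0 mas = 16.13 pc
M = m − 5 log₁₀ d + 5 = 1.69 − 5·1.2076 + 5 = 0.652
M − M_☉ = 0.652 − 4.83 = -4.178
L/L_☉ = 10^(−0.4 × -4.178) = 46.90

L/L_☉ ≈ 46.9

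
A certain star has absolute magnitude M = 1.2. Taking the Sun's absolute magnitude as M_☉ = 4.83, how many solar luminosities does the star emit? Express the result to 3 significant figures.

L/L_☉ ≈ 28.3

M − M_☉ = 1.2 − 4.83 = -3.630
L/L_☉ = 10^(−0.4 (M − M_☉)) = 10^1.452 = 28.31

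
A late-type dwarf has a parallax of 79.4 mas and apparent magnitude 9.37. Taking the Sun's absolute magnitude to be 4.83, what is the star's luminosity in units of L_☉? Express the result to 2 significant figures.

d = 1/p = 1000/79.4 mas = 12.59 pc
M = m − 5 log₁₀ d + 5 = 9.37 − 5·1.1002 + 5 = 8.869
M − M_☉ = 8.869 − 4.83 = 4.039
L/L_☉ = 10^(−0.4 × 4.039) = 0.02423

L/L_☉ ≈ 0.024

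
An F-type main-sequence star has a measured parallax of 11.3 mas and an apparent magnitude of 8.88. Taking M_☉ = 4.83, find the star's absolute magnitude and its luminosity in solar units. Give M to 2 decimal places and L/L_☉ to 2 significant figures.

M ≈ 4.15; L/L_☉ ≈ 1.9

d = 1/p = 1000/11.3 mas = 88.50 pc
M = m − 5 log₁₀ d + 5 = 8.88 − 5·1.9469 + 5 = 4.145
M − M_☉ = 4.145 − 4.83 = -0.685
L/L_☉ = 10^(−0.4 × -0.685) = 1.879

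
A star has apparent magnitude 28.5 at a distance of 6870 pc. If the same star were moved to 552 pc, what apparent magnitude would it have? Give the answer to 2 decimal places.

m ≈ 23.02

Flux ∝ 1/d², so Δm = 5 log₁₀(d₂/d₁) = 5 log₁₀(552/6870) = -5.475
m₂ = m₁ + Δm = 28.5 + (-5.475) = 23.025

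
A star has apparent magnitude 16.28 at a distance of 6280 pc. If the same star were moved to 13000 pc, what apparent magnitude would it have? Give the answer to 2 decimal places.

m ≈ 17.86

Flux ∝ 1/d², so Δm = 5 log₁₀(d₂/d₁) = 5 log₁₀(13000/6280) = 1.580
m₂ = m₁ + Δm = 16.28 + (1.580) = 17.860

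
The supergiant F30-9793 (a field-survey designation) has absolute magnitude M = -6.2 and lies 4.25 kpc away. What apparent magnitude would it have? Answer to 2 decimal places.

m ≈ 6.94

d = 4.25 kpc = 4250 pc
m = M + 5 log₁₀ d − 5 = -6.2 + 5·3.6284 − 5 = 6.942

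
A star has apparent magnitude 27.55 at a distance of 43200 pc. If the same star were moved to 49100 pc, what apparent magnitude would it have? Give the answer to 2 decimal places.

m ≈ 27.83

Flux ∝ 1/d², so Δm = 5 log₁₀(d₂/d₁) = 5 log₁₀(49100/43200) = 0.278
m₂ = m₁ + Δm = 27.55 + (0.278) = 27.828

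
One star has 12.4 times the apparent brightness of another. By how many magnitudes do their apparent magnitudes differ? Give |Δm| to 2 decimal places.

|Δm| ≈ 2.73

Pogson: Δm = −2.5 log₁₀(ratio) = −2.5 log₁₀(12.4) = −2.5 × 1.0934 = -2.734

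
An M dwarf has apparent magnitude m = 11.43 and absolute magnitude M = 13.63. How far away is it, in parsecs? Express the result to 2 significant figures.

Distance modulus: m − M = 11.43 − (13.63) = -2.200
m − M = 5 log₁₀ d − 5
log₁₀ d = (m − M)/5 + 1 = 0.5600
d = 10^0.5600 = 3.631 pc

d ≈ 3.6 pc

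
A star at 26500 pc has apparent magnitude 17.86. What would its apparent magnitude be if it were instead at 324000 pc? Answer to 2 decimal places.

m ≈ 23.30

Flux ∝ 1/d², so Δm = 5 log₁₀(d₂/d₁) = 5 log₁₀(324000/26500) = 5.436
m₂ = m₁ + Δm = 17.86 + (5.436) = 23.296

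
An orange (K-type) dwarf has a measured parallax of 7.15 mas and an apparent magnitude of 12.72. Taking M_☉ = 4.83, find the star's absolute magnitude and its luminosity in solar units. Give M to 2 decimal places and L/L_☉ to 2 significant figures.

d = 1/p = 1000/7.15 mas = 139.9 pc
M = m − 5 log₁₀ d + 5 = 12.72 − 5·2.1457 + 5 = 6.992
M − M_☉ = 6.992 − 4.83 = 2.162
L/L_☉ = 10^(−0.4 × 2.162) = 0.1366

M ≈ 6.99; L/L_☉ ≈ 0.14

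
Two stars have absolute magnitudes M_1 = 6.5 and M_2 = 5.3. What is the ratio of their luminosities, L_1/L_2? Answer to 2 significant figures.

L_1/L_2 ≈ 0.33

ΔM = M_1 − M_2 = 1.2
L_1/L_2 = 10^(−0.4 ΔM) = 10^-0.480 = 0.3311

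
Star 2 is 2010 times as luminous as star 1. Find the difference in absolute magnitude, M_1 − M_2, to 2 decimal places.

M_1 − M_2 ≈ 8.26

Pogson: ΔM = −2.5 log₁₀(ratio) = −2.5 log₁₀(2010) = −2.5 × 3.3032 = -8.258
Star 2 is brighter so has the smaller magnitude: M_1 − M_2 is positive.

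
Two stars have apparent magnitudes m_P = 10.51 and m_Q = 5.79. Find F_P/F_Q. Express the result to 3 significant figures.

F_P/F_Q ≈ 0.0129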